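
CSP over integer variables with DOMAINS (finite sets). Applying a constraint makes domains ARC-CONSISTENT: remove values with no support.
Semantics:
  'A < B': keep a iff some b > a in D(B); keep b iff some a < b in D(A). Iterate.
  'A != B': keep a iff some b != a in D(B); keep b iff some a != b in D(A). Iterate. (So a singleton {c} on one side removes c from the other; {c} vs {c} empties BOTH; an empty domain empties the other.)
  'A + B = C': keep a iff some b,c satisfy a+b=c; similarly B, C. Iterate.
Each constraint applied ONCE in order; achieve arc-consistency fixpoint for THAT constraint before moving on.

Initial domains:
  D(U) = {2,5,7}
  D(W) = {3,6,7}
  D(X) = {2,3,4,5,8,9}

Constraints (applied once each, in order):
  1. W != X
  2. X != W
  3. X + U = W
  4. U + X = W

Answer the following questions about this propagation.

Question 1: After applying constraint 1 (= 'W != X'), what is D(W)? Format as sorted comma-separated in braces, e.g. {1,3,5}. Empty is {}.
Answer: {3,6,7}

Derivation:
Constraint 1 (W != X) on D(W)={3,6,7} D(X)={2,3,4,5,8,9}: no change
So after constraint 1: D(W) = {3,6,7}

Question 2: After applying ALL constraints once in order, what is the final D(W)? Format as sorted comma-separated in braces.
Constraint 1 (W != X) on D(W)={3,6,7} D(X)={2,3,4,5,8,9}: no change
Constraint 2 (X != W) on D(X)={2,3,4,5,8,9} D(W)={3,6,7}: no change
Constraint 3 (X + U = W) on D(X)={2,3,4,5,8,9} D(U)={2,5,7} D(W)={3,6,7}: X {2,3,4,5,8,9}->{2,4,5}; U {2,5,7}->{2,5}; W {3,6,7}->{6,7}
Constraint 4 (U + X = W) on D(U)={2,5} D(X)={2,4,5} D(W)={6,7}: no change
So after all 4 constraints: D(W) = {6,7}

Answer: {6,7}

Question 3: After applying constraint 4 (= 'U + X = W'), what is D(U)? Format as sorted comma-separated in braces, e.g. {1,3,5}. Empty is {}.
Constraint 1 (W != X) on D(W)={3,6,7} D(X)={2,3,4,5,8,9}: no change
Constraint 2 (X != W) on D(X)={2,3,4,5,8,9} D(W)={3,6,7}: no change
Constraint 3 (X + U = W) on D(X)={2,3,4,5,8,9} D(U)={2,5,7} D(W)={3,6,7}: X {2,3,4,5,8,9}->{2,4,5}; U {2,5,7}->{2,5}; W {3,6,7}->{6,7}
Constraint 4 (U + X = W) on D(U)={2,5} D(X)={2,4,5} D(W)={6,7}: no change
So after constraint 4: D(U) = {2,5}

Answer: {2,5}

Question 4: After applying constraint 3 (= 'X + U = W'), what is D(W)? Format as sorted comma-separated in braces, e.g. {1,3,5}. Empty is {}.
Constraint 1 (W != X) on D(W)={3,6,7} D(X)={2,3,4,5,8,9}: no change
Constraint 2 (X != W) on D(X)={2,3,4,5,8,9} D(W)={3,6,7}: no change
Constraint 3 (X + U = W) on D(X)={2,3,4,5,8,9} D(U)={2,5,7} D(W)={3,6,7}: X {2,3,4,5,8,9}->{2,4,5}; U {2,5,7}->{2,5}; W {3,6,7}->{6,7}
So after constraint 3: D(W) = {6,7}

Answer: {6,7}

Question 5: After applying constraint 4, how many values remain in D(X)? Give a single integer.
Answer: 3

Derivation:
Constraint 1 (W != X) on D(W)={3,6,7} D(X)={2,3,4,5,8,9}: no change
Constraint 2 (X != W) on D(X)={2,3,4,5,8,9} D(W)={3,6,7}: no change
Constraint 3 (X + U = W) on D(X)={2,3,4,5,8,9} D(U)={2,5,7} D(W)={3,6,7}: X {2,3,4,5,8,9}->{2,4,5}; U {2,5,7}->{2,5}; W {3,6,7}->{6,7}
Constraint 4 (U + X = W) on D(U)={2,5} D(X)={2,4,5} D(W)={6,7}: no change
So after constraint 4: D(X)={2,4,5}, size = 3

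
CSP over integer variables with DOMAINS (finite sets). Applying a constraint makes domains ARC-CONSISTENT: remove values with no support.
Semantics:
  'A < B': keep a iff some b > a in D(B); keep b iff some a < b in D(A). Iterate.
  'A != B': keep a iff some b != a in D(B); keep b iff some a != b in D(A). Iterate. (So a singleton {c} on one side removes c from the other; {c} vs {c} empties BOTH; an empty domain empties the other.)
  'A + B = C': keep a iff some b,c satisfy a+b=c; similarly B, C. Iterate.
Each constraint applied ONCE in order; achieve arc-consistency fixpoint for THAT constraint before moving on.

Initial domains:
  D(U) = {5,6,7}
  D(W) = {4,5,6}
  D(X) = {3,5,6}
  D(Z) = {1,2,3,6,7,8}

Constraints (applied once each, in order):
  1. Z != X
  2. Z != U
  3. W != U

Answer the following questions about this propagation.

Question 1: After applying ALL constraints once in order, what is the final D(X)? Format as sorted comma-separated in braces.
Answer: {3,5,6}

Derivation:
Constraint 1 (Z != X) on D(Z)={1,2,3,6,7,8} D(X)={3,5,6}: no change
Constraint 2 (Z != U) on D(Z)={1,2,3,6,7,8} D(U)={5,6,7}: no change
Constraint 3 (W != U) on D(W)={4,5,6} D(U)={5,6,7}: no change
So after all 3 constraints: D(X) = {3,5,6}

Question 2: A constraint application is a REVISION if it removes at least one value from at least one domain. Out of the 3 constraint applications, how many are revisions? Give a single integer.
Constraint 1 (Z != X) on D(Z)={1,2,3,6,7,8} D(X)={3,5,6}: no change => not a revision
Constraint 2 (Z != U) on D(Z)={1,2,3,6,7,8} D(U)={5,6,7}: no change => not a revision
Constraint 3 (W != U) on D(W)={4,5,6} D(U)={5,6,7}: no change => not a revision
Total revisions = 0

Answer: 0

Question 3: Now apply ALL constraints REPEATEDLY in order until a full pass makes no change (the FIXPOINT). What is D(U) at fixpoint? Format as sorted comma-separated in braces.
Answer: {5,6,7}

Derivation:
pass 0 (initial): D(U)={5,6,7}
pass 1: no change
Fixpoint after 1 passes: D(U) = {5,6,7}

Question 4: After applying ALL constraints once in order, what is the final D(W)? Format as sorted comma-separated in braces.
Constraint 1 (Z != X) on D(Z)={1,2,3,6,7,8} D(X)={3,5,6}: no change
Constraint 2 (Z != U) on D(Z)={1,2,3,6,7,8} D(U)={5,6,7}: no change
Constraint 3 (W != U) on D(W)={4,5,6} D(U)={5,6,7}: no change
So after all 3 constraints: D(W) = {4,5,6}

Answer: {4,5,6}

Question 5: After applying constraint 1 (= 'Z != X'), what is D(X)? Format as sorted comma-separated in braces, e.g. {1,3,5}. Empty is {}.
Answer: {3,5,6}

Derivation:
Constraint 1 (Z != X) on D(Z)={1,2,3,6,7,8} D(X)={3,5,6}: no change
So after constraint 1: D(X) = {3,5,6}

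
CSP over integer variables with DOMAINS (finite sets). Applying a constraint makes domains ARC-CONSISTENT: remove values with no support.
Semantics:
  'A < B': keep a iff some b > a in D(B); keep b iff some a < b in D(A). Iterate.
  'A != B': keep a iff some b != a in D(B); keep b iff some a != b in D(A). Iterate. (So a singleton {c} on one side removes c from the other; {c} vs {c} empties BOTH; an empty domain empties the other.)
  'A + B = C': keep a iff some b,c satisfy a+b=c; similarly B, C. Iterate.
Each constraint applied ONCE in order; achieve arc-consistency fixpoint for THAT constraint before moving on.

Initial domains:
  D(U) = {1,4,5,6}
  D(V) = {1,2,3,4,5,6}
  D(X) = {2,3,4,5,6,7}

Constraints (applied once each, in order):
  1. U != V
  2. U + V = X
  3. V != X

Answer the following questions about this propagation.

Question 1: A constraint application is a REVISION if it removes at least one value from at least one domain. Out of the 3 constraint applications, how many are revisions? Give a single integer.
Answer: 0

Derivation:
Constraint 1 (U != V) on D(U)={1,4,5,6} D(V)={1,2,3,4,5,6}: no change => not a revision
Constraint 2 (U + V = X) on D(U)={1,4,5,6} D(V)={1,2,3,4,5,6} D(X)={2,3,4,5,6,7}: no change => not a revision
Constraint 3 (V != X) on D(V)={1,2,3,4,5,6} D(X)={2,3,4,5,6,7}: no change => not a revision
Total revisions = 0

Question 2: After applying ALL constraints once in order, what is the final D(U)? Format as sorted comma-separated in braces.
Answer: {1,4,5,6}

Derivation:
Constraint 1 (U != V) on D(U)={1,4,5,6} D(V)={1,2,3,4,5,6}: no change
Constraint 2 (U + V = X) on D(U)={1,4,5,6} D(V)={1,2,3,4,5,6} D(X)={2,3,4,5,6,7}: no change
Constraint 3 (V != X) on D(V)={1,2,3,4,5,6} D(X)={2,3,4,5,6,7}: no change
So after all 3 constraints: D(U) = {1,4,5,6}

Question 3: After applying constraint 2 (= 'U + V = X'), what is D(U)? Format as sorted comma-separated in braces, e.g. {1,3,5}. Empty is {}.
Answer: {1,4,5,6}

Derivation:
Constraint 1 (U != V) on D(U)={1,4,5,6} D(V)={1,2,3,4,5,6}: no change
Constraint 2 (U + V = X) on D(U)={1,4,5,6} D(V)={1,2,3,4,5,6} D(X)={2,3,4,5,6,7}: no change
So after constraint 2: D(U) = {1,4,5,6}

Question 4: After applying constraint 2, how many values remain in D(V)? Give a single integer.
Constraint 1 (U != V) on D(U)={1,4,5,6} D(V)={1,2,3,4,5,6}: no change
Constraint 2 (U + V = X) on D(U)={1,4,5,6} D(V)={1,2,3,4,5,6} D(X)={2,3,4,5,6,7}: no change
So after constraint 2: D(V)={1,2,3,4,5,6}, size = 6

Answer: 6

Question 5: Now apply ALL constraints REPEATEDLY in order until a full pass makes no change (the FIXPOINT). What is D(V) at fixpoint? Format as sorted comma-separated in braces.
Answer: {1,2,3,4,5,6}

Derivation:
pass 0 (initial): D(V)={1,2,3,4,5,6}
pass 1: no change
Fixpoint after 1 passes: D(V) = {1,2,3,4,5,6}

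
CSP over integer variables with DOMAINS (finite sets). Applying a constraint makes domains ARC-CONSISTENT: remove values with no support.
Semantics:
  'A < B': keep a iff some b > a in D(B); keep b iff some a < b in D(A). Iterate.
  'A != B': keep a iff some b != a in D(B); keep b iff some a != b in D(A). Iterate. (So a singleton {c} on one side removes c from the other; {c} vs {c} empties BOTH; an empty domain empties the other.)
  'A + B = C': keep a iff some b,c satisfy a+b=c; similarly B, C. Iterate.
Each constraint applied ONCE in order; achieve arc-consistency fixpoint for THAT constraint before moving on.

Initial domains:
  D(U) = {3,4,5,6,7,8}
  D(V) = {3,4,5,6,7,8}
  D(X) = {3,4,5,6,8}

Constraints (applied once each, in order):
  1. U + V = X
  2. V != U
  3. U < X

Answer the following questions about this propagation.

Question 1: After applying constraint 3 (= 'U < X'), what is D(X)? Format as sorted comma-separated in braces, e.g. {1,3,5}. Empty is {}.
Constraint 1 (U + V = X) on D(U)={3,4,5,6,7,8} D(V)={3,4,5,6,7,8} D(X)={3,4,5,6,8}: U {3,4,5,6,7,8}->{3,4,5}; V {3,4,5,6,7,8}->{3,4,5}; X {3,4,5,6,8}->{6,8}
Constraint 2 (V != U) on D(V)={3,4,5} D(U)={3,4,5}: no change
Constraint 3 (U < X) on D(U)={3,4,5} D(X)={6,8}: no change
So after constraint 3: D(X) = {6,8}

Answer: {6,8}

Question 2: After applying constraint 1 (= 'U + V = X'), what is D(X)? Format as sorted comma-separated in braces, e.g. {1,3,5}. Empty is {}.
Constraint 1 (U + V = X) on D(U)={3,4,5,6,7,8} D(V)={3,4,5,6,7,8} D(X)={3,4,5,6,8}: U {3,4,5,6,7,8}->{3,4,5}; V {3,4,5,6,7,8}->{3,4,5}; X {3,4,5,6,8}->{6,8}
So after constraint 1: D(X) = {6,8}

Answer: {6,8}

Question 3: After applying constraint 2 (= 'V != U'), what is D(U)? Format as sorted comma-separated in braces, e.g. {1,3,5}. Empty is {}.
Answer: {3,4,5}

Derivation:
Constraint 1 (U + V = X) on D(U)={3,4,5,6,7,8} D(V)={3,4,5,6,7,8} D(X)={3,4,5,6,8}: U {3,4,5,6,7,8}->{3,4,5}; V {3,4,5,6,7,8}->{3,4,5}; X {3,4,5,6,8}->{6,8}
Constraint 2 (V != U) on D(V)={3,4,5} D(U)={3,4,5}: no change
So after constraint 2: D(U) = {3,4,5}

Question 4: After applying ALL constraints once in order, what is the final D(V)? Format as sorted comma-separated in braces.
Answer: {3,4,5}

Derivation:
Constraint 1 (U + V = X) on D(U)={3,4,5,6,7,8} D(V)={3,4,5,6,7,8} D(X)={3,4,5,6,8}: U {3,4,5,6,7,8}->{3,4,5}; V {3,4,5,6,7,8}->{3,4,5}; X {3,4,5,6,8}->{6,8}
Constraint 2 (V != U) on D(V)={3,4,5} D(U)={3,4,5}: no change
Constraint 3 (U < X) on D(U)={3,4,5} D(X)={6,8}: no change
So after all 3 constraints: D(V) = {3,4,5}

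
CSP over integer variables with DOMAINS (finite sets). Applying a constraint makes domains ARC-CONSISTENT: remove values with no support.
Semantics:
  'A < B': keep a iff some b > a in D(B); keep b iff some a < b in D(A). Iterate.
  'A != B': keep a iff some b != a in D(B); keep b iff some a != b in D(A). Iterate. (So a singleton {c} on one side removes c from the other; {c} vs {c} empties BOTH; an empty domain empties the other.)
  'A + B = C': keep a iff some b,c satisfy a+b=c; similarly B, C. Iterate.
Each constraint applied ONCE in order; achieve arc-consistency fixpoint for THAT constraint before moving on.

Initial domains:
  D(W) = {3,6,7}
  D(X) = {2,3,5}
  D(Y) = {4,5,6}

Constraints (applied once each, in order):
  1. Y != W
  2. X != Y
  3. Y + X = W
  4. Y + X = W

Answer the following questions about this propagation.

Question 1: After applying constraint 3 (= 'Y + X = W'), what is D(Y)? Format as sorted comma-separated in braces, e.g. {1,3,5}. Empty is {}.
Constraint 1 (Y != W) on D(Y)={4,5,6} D(W)={3,6,7}: no change
Constraint 2 (X != Y) on D(X)={2,3,5} D(Y)={4,5,6}: no change
Constraint 3 (Y + X = W) on D(Y)={4,5,6} D(X)={2,3,5} D(W)={3,6,7}: Y {4,5,6}->{4,5}; X {2,3,5}->{2,3}; W {3,6,7}->{6,7}
So after constraint 3: D(Y) = {4,5}

Answer: {4,5}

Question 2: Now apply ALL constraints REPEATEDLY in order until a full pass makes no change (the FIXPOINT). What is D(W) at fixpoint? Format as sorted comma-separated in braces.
Answer: {6,7}

Derivation:
pass 0 (initial): D(W)={3,6,7}
pass 1: W {3,6,7}->{6,7}; X {2,3,5}->{2,3}; Y {4,5,6}->{4,5}
pass 2: no change
Fixpoint after 2 passes: D(W) = {6,7}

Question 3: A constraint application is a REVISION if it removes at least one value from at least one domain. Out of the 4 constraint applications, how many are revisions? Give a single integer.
Answer: 1

Derivation:
Constraint 1 (Y != W) on D(Y)={4,5,6} D(W)={3,6,7}: no change => not a revision
Constraint 2 (X != Y) on D(X)={2,3,5} D(Y)={4,5,6}: no change => not a revision
Constraint 3 (Y + X = W) on D(Y)={4,5,6} D(X)={2,3,5} D(W)={3,6,7}: Y {4,5,6}->{4,5}; X {2,3,5}->{2,3}; W {3,6,7}->{6,7} => REVISION
Constraint 4 (Y + X = W) on D(Y)={4,5} D(X)={2,3} D(W)={6,7}: no change => not a revision
Total revisions = 1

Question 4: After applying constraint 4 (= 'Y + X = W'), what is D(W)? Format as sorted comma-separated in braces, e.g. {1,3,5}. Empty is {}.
Constraint 1 (Y != W) on D(Y)={4,5,6} D(W)={3,6,7}: no change
Constraint 2 (X != Y) on D(X)={2,3,5} D(Y)={4,5,6}: no change
Constraint 3 (Y + X = W) on D(Y)={4,5,6} D(X)={2,3,5} D(W)={3,6,7}: Y {4,5,6}->{4,5}; X {2,3,5}->{2,3}; W {3,6,7}->{6,7}
Constraint 4 (Y + X = W) on D(Y)={4,5} D(X)={2,3} D(W)={6,7}: no change
So after constraint 4: D(W) = {6,7}

Answer: {6,7}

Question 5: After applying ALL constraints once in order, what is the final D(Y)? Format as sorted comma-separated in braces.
Answer: {4,5}

Derivation:
Constraint 1 (Y != W) on D(Y)={4,5,6} D(W)={3,6,7}: no change
Constraint 2 (X != Y) on D(X)={2,3,5} D(Y)={4,5,6}: no change
Constraint 3 (Y + X = W) on D(Y)={4,5,6} D(X)={2,3,5} D(W)={3,6,7}: Y {4,5,6}->{4,5}; X {2,3,5}->{2,3}; W {3,6,7}->{6,7}
Constraint 4 (Y + X = W) on D(Y)={4,5} D(X)={2,3} D(W)={6,7}: no change
So after all 4 constraints: D(Y) = {4,5}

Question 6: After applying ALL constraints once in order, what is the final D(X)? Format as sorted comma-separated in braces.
Constraint 1 (Y != W) on D(Y)={4,5,6} D(W)={3,6,7}: no change
Constraint 2 (X != Y) on D(X)={2,3,5} D(Y)={4,5,6}: no change
Constraint 3 (Y + X = W) on D(Y)={4,5,6} D(X)={2,3,5} D(W)={3,6,7}: Y {4,5,6}->{4,5}; X {2,3,5}->{2,3}; W {3,6,7}->{6,7}
Constraint 4 (Y + X = W) on D(Y)={4,5} D(X)={2,3} D(W)={6,7}: no change
So after all 4 constraints: D(X) = {2,3}

Answer: {2,3}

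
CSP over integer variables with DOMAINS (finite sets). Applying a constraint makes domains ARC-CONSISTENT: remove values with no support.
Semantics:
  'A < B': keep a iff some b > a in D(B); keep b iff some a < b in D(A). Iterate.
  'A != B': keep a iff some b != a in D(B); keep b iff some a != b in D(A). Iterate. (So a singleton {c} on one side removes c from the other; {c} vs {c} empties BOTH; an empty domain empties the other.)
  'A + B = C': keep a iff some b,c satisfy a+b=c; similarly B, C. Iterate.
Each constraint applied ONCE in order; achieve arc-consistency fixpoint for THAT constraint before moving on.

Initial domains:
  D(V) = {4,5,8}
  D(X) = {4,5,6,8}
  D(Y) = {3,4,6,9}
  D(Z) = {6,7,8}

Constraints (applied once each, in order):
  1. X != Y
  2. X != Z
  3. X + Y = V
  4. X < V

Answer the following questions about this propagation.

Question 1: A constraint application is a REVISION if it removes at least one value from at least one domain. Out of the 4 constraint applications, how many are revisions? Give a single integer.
Answer: 1

Derivation:
Constraint 1 (X != Y) on D(X)={4,5,6,8} D(Y)={3,4,6,9}: no change => not a revision
Constraint 2 (X != Z) on D(X)={4,5,6,8} D(Z)={6,7,8}: no change => not a revision
Constraint 3 (X + Y = V) on D(X)={4,5,6,8} D(Y)={3,4,6,9} D(V)={4,5,8}: X {4,5,6,8}->{4,5}; Y {3,4,6,9}->{3,4}; V {4,5,8}->{8} => REVISION
Constraint 4 (X < V) on D(X)={4,5} D(V)={8}: no change => not a revision
Total revisions = 1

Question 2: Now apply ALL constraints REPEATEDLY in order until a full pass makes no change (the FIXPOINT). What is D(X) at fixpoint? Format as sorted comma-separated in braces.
pass 0 (initial): D(X)={4,5,6,8}
pass 1: V {4,5,8}->{8}; X {4,5,6,8}->{4,5}; Y {3,4,6,9}->{3,4}
pass 2: no change
Fixpoint after 2 passes: D(X) = {4,5}

Answer: {4,5}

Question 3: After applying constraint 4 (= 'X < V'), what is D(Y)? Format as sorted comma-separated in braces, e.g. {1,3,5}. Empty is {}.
Answer: {3,4}

Derivation:
Constraint 1 (X != Y) on D(X)={4,5,6,8} D(Y)={3,4,6,9}: no change
Constraint 2 (X != Z) on D(X)={4,5,6,8} D(Z)={6,7,8}: no change
Constraint 3 (X + Y = V) on D(X)={4,5,6,8} D(Y)={3,4,6,9} D(V)={4,5,8}: X {4,5,6,8}->{4,5}; Y {3,4,6,9}->{3,4}; V {4,5,8}->{8}
Constraint 4 (X < V) on D(X)={4,5} D(V)={8}: no change
So after constraint 4: D(Y) = {3,4}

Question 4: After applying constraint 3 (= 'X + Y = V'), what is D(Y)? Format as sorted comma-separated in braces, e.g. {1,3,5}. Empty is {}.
Constraint 1 (X != Y) on D(X)={4,5,6,8} D(Y)={3,4,6,9}: no change
Constraint 2 (X != Z) on D(X)={4,5,6,8} D(Z)={6,7,8}: no change
Constraint 3 (X + Y = V) on D(X)={4,5,6,8} D(Y)={3,4,6,9} D(V)={4,5,8}: X {4,5,6,8}->{4,5}; Y {3,4,6,9}->{3,4}; V {4,5,8}->{8}
So after constraint 3: D(Y) = {3,4}

Answer: {3,4}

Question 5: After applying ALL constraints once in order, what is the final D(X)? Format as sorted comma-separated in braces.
Constraint 1 (X != Y) on D(X)={4,5,6,8} D(Y)={3,4,6,9}: no change
Constraint 2 (X != Z) on D(X)={4,5,6,8} D(Z)={6,7,8}: no change
Constraint 3 (X + Y = V) on D(X)={4,5,6,8} D(Y)={3,4,6,9} D(V)={4,5,8}: X {4,5,6,8}->{4,5}; Y {3,4,6,9}->{3,4}; V {4,5,8}->{8}
Constraint 4 (X < V) on D(X)={4,5} D(V)={8}: no change
So after all 4 constraints: D(X) = {4,5}

Answer: {4,5}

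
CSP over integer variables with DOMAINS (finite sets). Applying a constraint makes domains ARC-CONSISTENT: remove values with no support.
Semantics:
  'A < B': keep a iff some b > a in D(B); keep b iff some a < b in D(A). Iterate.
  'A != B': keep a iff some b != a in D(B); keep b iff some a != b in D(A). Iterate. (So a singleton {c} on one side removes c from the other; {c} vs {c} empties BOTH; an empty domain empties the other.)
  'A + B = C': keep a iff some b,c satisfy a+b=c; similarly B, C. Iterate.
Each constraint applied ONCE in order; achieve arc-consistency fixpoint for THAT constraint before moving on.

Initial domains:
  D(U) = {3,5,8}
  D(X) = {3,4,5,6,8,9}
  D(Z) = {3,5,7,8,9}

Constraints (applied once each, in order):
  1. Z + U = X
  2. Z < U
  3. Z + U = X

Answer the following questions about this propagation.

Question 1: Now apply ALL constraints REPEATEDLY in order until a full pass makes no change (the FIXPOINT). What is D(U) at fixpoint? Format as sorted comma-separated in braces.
Answer: {5}

Derivation:
pass 0 (initial): D(U)={3,5,8}
pass 1: U {3,5,8}->{5}; X {3,4,5,6,8,9}->{8}; Z {3,5,7,8,9}->{3}
pass 2: no change
Fixpoint after 2 passes: D(U) = {5}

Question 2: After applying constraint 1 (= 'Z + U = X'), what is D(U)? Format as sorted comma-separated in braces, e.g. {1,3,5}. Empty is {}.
Constraint 1 (Z + U = X) on D(Z)={3,5,7,8,9} D(U)={3,5,8} D(X)={3,4,5,6,8,9}: Z {3,5,7,8,9}->{3,5}; U {3,5,8}->{3,5}; X {3,4,5,6,8,9}->{6,8}
So after constraint 1: D(U) = {3,5}

Answer: {3,5}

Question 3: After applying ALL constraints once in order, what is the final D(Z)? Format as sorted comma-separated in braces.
Constraint 1 (Z + U = X) on D(Z)={3,5,7,8,9} D(U)={3,5,8} D(X)={3,4,5,6,8,9}: Z {3,5,7,8,9}->{3,5}; U {3,5,8}->{3,5}; X {3,4,5,6,8,9}->{6,8}
Constraint 2 (Z < U) on D(Z)={3,5} D(U)={3,5}: Z {3,5}->{3}; U {3,5}->{5}
Constraint 3 (Z + U = X) on D(Z)={3} D(U)={5} D(X)={6,8}: X {6,8}->{8}
So after all 3 constraints: D(Z) = {3}

Answer: {3}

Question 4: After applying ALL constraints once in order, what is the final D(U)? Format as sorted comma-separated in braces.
Answer: {5}

Derivation:
Constraint 1 (Z + U = X) on D(Z)={3,5,7,8,9} D(U)={3,5,8} D(X)={3,4,5,6,8,9}: Z {3,5,7,8,9}->{3,5}; U {3,5,8}->{3,5}; X {3,4,5,6,8,9}->{6,8}
Constraint 2 (Z < U) on D(Z)={3,5} D(U)={3,5}: Z {3,5}->{3}; U {3,5}->{5}
Constraint 3 (Z + U = X) on D(Z)={3} D(U)={5} D(X)={6,8}: X {6,8}->{8}
So after all 3 constraints: D(U) = {5}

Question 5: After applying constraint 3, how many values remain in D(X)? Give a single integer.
Constraint 1 (Z + U = X) on D(Z)={3,5,7,8,9} D(U)={3,5,8} D(X)={3,4,5,6,8,9}: Z {3,5,7,8,9}->{3,5}; U {3,5,8}->{3,5}; X {3,4,5,6,8,9}->{6,8}
Constraint 2 (Z < U) on D(Z)={3,5} D(U)={3,5}: Z {3,5}->{3}; U {3,5}->{5}
Constraint 3 (Z + U = X) on D(Z)={3} D(U)={5} D(X)={6,8}: X {6,8}->{8}
So after constraint 3: D(X)={8}, size = 1

Answer: 1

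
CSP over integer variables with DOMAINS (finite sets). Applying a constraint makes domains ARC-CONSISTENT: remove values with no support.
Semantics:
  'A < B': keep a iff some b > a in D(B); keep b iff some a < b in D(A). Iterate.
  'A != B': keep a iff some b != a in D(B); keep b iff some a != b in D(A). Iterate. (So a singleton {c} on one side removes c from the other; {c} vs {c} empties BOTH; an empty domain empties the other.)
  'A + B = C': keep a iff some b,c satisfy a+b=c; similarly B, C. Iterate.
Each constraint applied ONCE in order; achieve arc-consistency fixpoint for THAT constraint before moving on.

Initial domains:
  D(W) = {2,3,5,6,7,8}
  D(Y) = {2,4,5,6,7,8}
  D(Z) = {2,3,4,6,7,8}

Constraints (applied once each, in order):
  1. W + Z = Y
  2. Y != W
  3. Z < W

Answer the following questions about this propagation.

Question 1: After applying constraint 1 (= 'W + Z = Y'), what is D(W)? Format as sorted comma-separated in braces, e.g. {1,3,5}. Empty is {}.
Answer: {2,3,5,6}

Derivation:
Constraint 1 (W + Z = Y) on D(W)={2,3,5,6,7,8} D(Z)={2,3,4,6,7,8} D(Y)={2,4,5,6,7,8}: W {2,3,5,6,7,8}->{2,3,5,6}; Z {2,3,4,6,7,8}->{2,3,4,6}; Y {2,4,5,6,7,8}->{4,5,6,7,8}
So after constraint 1: D(W) = {2,3,5,6}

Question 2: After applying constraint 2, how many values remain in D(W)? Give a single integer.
Answer: 4

Derivation:
Constraint 1 (W + Z = Y) on D(W)={2,3,5,6,7,8} D(Z)={2,3,4,6,7,8} D(Y)={2,4,5,6,7,8}: W {2,3,5,6,7,8}->{2,3,5,6}; Z {2,3,4,6,7,8}->{2,3,4,6}; Y {2,4,5,6,7,8}->{4,5,6,7,8}
Constraint 2 (Y != W) on D(Y)={4,5,6,7,8} D(W)={2,3,5,6}: no change
So after constraint 2: D(W)={2,3,5,6}, size = 4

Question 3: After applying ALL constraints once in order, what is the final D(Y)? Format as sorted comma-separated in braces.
Answer: {4,5,6,7,8}

Derivation:
Constraint 1 (W + Z = Y) on D(W)={2,3,5,6,7,8} D(Z)={2,3,4,6,7,8} D(Y)={2,4,5,6,7,8}: W {2,3,5,6,7,8}->{2,3,5,6}; Z {2,3,4,6,7,8}->{2,3,4,6}; Y {2,4,5,6,7,8}->{4,5,6,7,8}
Constraint 2 (Y != W) on D(Y)={4,5,6,7,8} D(W)={2,3,5,6}: no change
Constraint 3 (Z < W) on D(Z)={2,3,4,6} D(W)={2,3,5,6}: Z {2,3,4,6}->{2,3,4}; W {2,3,5,6}->{3,5,6}
So after all 3 constraints: D(Y) = {4,5,6,7,8}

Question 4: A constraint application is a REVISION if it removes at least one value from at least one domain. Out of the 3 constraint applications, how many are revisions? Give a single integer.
Constraint 1 (W + Z = Y) on D(W)={2,3,5,6,7,8} D(Z)={2,3,4,6,7,8} D(Y)={2,4,5,6,7,8}: W {2,3,5,6,7,8}->{2,3,5,6}; Z {2,3,4,6,7,8}->{2,3,4,6}; Y {2,4,5,6,7,8}->{4,5,6,7,8} => REVISION
Constraint 2 (Y != W) on D(Y)={4,5,6,7,8} D(W)={2,3,5,6}: no change => not a revision
Constraint 3 (Z < W) on D(Z)={2,3,4,6} D(W)={2,3,5,6}: Z {2,3,4,6}->{2,3,4}; W {2,3,5,6}->{3,5,6} => REVISION
Total revisions = 2

Answer: 2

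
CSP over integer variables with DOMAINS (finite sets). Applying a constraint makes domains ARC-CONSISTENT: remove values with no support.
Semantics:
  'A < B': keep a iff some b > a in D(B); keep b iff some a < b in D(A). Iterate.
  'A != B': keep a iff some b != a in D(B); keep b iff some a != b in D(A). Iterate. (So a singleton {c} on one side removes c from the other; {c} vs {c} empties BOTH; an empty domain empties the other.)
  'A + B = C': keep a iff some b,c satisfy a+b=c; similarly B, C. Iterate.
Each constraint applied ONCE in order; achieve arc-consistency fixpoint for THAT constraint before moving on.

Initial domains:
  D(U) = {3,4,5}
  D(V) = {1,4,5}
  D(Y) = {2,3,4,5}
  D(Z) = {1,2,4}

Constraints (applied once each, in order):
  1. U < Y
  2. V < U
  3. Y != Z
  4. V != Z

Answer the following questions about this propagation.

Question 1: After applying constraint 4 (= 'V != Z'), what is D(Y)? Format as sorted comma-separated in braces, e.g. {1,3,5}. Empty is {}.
Constraint 1 (U < Y) on D(U)={3,4,5} D(Y)={2,3,4,5}: U {3,4,5}->{3,4}; Y {2,3,4,5}->{4,5}
Constraint 2 (V < U) on D(V)={1,4,5} D(U)={3,4}: V {1,4,5}->{1}
Constraint 3 (Y != Z) on D(Y)={4,5} D(Z)={1,2,4}: no change
Constraint 4 (V != Z) on D(V)={1} D(Z)={1,2,4}: Z {1,2,4}->{2,4}
So after constraint 4: D(Y) = {4,5}

Answer: {4,5}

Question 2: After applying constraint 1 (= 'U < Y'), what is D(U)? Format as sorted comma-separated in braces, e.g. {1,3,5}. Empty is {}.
Answer: {3,4}

Derivation:
Constraint 1 (U < Y) on D(U)={3,4,5} D(Y)={2,3,4,5}: U {3,4,5}->{3,4}; Y {2,3,4,5}->{4,5}
So after constraint 1: D(U) = {3,4}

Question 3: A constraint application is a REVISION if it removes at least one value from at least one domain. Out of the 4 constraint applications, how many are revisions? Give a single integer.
Answer: 3

Derivation:
Constraint 1 (U < Y) on D(U)={3,4,5} D(Y)={2,3,4,5}: U {3,4,5}->{3,4}; Y {2,3,4,5}->{4,5} => REVISION
Constraint 2 (V < U) on D(V)={1,4,5} D(U)={3,4}: V {1,4,5}->{1} => REVISION
Constraint 3 (Y != Z) on D(Y)={4,5} D(Z)={1,2,4}: no change => not a revision
Constraint 4 (V != Z) on D(V)={1} D(Z)={1,2,4}: Z {1,2,4}->{2,4} => REVISION
Total revisions = 3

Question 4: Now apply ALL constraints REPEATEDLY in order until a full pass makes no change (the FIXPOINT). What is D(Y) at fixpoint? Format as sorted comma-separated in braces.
pass 0 (initial): D(Y)={2,3,4,5}
pass 1: U {3,4,5}->{3,4}; V {1,4,5}->{1}; Y {2,3,4,5}->{4,5}; Z {1,2,4}->{2,4}
pass 2: no change
Fixpoint after 2 passes: D(Y) = {4,5}

Answer: {4,5}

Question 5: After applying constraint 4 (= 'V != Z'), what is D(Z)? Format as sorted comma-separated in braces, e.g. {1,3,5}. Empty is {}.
Constraint 1 (U < Y) on D(U)={3,4,5} D(Y)={2,3,4,5}: U {3,4,5}->{3,4}; Y {2,3,4,5}->{4,5}
Constraint 2 (V < U) on D(V)={1,4,5} D(U)={3,4}: V {1,4,5}->{1}
Constraint 3 (Y != Z) on D(Y)={4,5} D(Z)={1,2,4}: no change
Constraint 4 (V != Z) on D(V)={1} D(Z)={1,2,4}: Z {1,2,4}->{2,4}
So after constraint 4: D(Z) = {2,4}

Answer: {2,4}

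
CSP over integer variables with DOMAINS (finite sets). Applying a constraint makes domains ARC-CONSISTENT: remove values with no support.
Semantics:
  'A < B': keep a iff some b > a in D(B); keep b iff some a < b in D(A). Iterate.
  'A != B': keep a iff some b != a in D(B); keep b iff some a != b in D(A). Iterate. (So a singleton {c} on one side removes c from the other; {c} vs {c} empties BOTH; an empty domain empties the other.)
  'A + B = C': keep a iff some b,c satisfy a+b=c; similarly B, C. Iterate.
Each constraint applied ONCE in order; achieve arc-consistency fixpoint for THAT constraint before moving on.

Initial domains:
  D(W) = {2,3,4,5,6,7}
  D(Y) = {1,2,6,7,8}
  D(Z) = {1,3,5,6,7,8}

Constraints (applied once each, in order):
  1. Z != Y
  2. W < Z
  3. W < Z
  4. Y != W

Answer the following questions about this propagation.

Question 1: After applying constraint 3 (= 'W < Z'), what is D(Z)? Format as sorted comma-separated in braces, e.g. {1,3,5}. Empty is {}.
Constraint 1 (Z != Y) on D(Z)={1,3,5,6,7,8} D(Y)={1,2,6,7,8}: no change
Constraint 2 (W < Z) on D(W)={2,3,4,5,6,7} D(Z)={1,3,5,6,7,8}: Z {1,3,5,6,7,8}->{3,5,6,7,8}
Constraint 3 (W < Z) on D(W)={2,3,4,5,6,7} D(Z)={3,5,6,7,8}: no change
So after constraint 3: D(Z) = {3,5,6,7,8}

Answer: {3,5,6,7,8}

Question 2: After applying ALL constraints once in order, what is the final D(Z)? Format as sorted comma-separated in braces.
Answer: {3,5,6,7,8}

Derivation:
Constraint 1 (Z != Y) on D(Z)={1,3,5,6,7,8} D(Y)={1,2,6,7,8}: no change
Constraint 2 (W < Z) on D(W)={2,3,4,5,6,7} D(Z)={1,3,5,6,7,8}: Z {1,3,5,6,7,8}->{3,5,6,7,8}
Constraint 3 (W < Z) on D(W)={2,3,4,5,6,7} D(Z)={3,5,6,7,8}: no change
Constraint 4 (Y != W) on D(Y)={1,2,6,7,8} D(W)={2,3,4,5,6,7}: no change
So after all 4 constraints: D(Z) = {3,5,6,7,8}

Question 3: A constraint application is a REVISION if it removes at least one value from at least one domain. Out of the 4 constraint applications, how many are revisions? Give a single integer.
Constraint 1 (Z != Y) on D(Z)={1,3,5,6,7,8} D(Y)={1,2,6,7,8}: no change => not a revision
Constraint 2 (W < Z) on D(W)={2,3,4,5,6,7} D(Z)={1,3,5,6,7,8}: Z {1,3,5,6,7,8}->{3,5,6,7,8} => REVISION
Constraint 3 (W < Z) on D(W)={2,3,4,5,6,7} D(Z)={3,5,6,7,8}: no change => not a revision
Constraint 4 (Y != W) on D(Y)={1,2,6,7,8} D(W)={2,3,4,5,6,7}: no change => not a revision
Total revisions = 1

Answer: 1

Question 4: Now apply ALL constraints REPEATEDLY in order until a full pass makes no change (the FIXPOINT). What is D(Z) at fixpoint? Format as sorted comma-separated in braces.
pass 0 (initial): D(Z)={1,3,5,6,7,8}
pass 1: Z {1,3,5,6,7,8}->{3,5,6,7,8}
pass 2: no change
Fixpoint after 2 passes: D(Z) = {3,5,6,7,8}

Answer: {3,5,6,7,8}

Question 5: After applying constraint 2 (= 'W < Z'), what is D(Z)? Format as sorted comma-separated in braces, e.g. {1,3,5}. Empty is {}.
Answer: {3,5,6,7,8}

Derivation:
Constraint 1 (Z != Y) on D(Z)={1,3,5,6,7,8} D(Y)={1,2,6,7,8}: no change
Constraint 2 (W < Z) on D(W)={2,3,4,5,6,7} D(Z)={1,3,5,6,7,8}: Z {1,3,5,6,7,8}->{3,5,6,7,8}
So after constraint 2: D(Z) = {3,5,6,7,8}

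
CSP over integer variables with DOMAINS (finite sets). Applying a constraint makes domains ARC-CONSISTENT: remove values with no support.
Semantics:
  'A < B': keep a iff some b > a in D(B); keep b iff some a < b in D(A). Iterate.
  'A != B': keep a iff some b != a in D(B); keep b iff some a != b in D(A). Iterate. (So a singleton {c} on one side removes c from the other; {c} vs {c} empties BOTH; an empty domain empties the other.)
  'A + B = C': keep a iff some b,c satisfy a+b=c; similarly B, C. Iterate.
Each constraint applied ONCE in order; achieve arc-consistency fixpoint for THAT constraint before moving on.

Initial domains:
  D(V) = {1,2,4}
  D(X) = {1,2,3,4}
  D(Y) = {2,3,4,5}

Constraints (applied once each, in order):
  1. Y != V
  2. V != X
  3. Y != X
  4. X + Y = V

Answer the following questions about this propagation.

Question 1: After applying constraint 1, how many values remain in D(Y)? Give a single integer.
Answer: 4

Derivation:
Constraint 1 (Y != V) on D(Y)={2,3,4,5} D(V)={1,2,4}: no change
So after constraint 1: D(Y)={2,3,4,5}, size = 4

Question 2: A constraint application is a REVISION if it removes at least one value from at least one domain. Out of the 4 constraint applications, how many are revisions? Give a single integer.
Constraint 1 (Y != V) on D(Y)={2,3,4,5} D(V)={1,2,4}: no change => not a revision
Constraint 2 (V != X) on D(V)={1,2,4} D(X)={1,2,3,4}: no change => not a revision
Constraint 3 (Y != X) on D(Y)={2,3,4,5} D(X)={1,2,3,4}: no change => not a revision
Constraint 4 (X + Y = V) on D(X)={1,2,3,4} D(Y)={2,3,4,5} D(V)={1,2,4}: X {1,2,3,4}->{1,2}; Y {2,3,4,5}->{2,3}; V {1,2,4}->{4} => REVISION
Total revisions = 1

Answer: 1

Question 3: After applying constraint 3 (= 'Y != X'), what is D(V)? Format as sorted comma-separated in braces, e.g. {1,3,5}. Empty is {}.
Answer: {1,2,4}

Derivation:
Constraint 1 (Y != V) on D(Y)={2,3,4,5} D(V)={1,2,4}: no change
Constraint 2 (V != X) on D(V)={1,2,4} D(X)={1,2,3,4}: no change
Constraint 3 (Y != X) on D(Y)={2,3,4,5} D(X)={1,2,3,4}: no change
So after constraint 3: D(V) = {1,2,4}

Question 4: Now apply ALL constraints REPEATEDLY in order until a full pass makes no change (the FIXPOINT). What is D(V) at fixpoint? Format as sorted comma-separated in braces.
Answer: {4}

Derivation:
pass 0 (initial): D(V)={1,2,4}
pass 1: V {1,2,4}->{4}; X {1,2,3,4}->{1,2}; Y {2,3,4,5}->{2,3}
pass 2: no change
Fixpoint after 2 passes: D(V) = {4}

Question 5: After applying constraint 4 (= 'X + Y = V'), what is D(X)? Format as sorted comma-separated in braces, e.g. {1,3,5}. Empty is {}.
Constraint 1 (Y != V) on D(Y)={2,3,4,5} D(V)={1,2,4}: no change
Constraint 2 (V != X) on D(V)={1,2,4} D(X)={1,2,3,4}: no change
Constraint 3 (Y != X) on D(Y)={2,3,4,5} D(X)={1,2,3,4}: no change
Constraint 4 (X + Y = V) on D(X)={1,2,3,4} D(Y)={2,3,4,5} D(V)={1,2,4}: X {1,2,3,4}->{1,2}; Y {2,3,4,5}->{2,3}; V {1,2,4}->{4}
So after constraint 4: D(X) = {1,2}

Answer: {1,2}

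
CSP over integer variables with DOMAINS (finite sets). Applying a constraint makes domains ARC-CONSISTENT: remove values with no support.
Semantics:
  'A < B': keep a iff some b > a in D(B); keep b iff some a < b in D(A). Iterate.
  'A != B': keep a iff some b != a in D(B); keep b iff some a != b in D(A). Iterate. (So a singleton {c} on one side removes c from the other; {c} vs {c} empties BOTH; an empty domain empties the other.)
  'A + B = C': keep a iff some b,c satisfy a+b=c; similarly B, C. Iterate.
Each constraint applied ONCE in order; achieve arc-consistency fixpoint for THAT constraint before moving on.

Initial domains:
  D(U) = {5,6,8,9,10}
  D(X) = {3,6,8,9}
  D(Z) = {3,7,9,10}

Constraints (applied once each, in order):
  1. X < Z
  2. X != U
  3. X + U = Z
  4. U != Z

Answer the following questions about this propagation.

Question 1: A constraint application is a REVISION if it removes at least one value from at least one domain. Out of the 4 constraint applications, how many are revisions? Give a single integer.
Constraint 1 (X < Z) on D(X)={3,6,8,9} D(Z)={3,7,9,10}: Z {3,7,9,10}->{7,9,10} => REVISION
Constraint 2 (X != U) on D(X)={3,6,8,9} D(U)={5,6,8,9,10}: no change => not a revision
Constraint 3 (X + U = Z) on D(X)={3,6,8,9} D(U)={5,6,8,9,10} D(Z)={7,9,10}: X {3,6,8,9}->{3}; U {5,6,8,9,10}->{6}; Z {7,9,10}->{9} => REVISION
Constraint 4 (U != Z) on D(U)={6} D(Z)={9}: no change => not a revision
Total revisions = 2

Answer: 2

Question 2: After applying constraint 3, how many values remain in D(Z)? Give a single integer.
Constraint 1 (X < Z) on D(X)={3,6,8,9} D(Z)={3,7,9,10}: Z {3,7,9,10}->{7,9,10}
Constraint 2 (X != U) on D(X)={3,6,8,9} D(U)={5,6,8,9,10}: no change
Constraint 3 (X + U = Z) on D(X)={3,6,8,9} D(U)={5,6,8,9,10} D(Z)={7,9,10}: X {3,6,8,9}->{3}; U {5,6,8,9,10}->{6}; Z {7,9,10}->{9}
So after constraint 3: D(Z)={9}, size = 1

Answer: 1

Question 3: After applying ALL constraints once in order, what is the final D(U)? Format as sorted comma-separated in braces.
Constraint 1 (X < Z) on D(X)={3,6,8,9} D(Z)={3,7,9,10}: Z {3,7,9,10}->{7,9,10}
Constraint 2 (X != U) on D(X)={3,6,8,9} D(U)={5,6,8,9,10}: no change
Constraint 3 (X + U = Z) on D(X)={3,6,8,9} D(U)={5,6,8,9,10} D(Z)={7,9,10}: X {3,6,8,9}->{3}; U {5,6,8,9,10}->{6}; Z {7,9,10}->{9}
Constraint 4 (U != Z) on D(U)={6} D(Z)={9}: no change
So after all 4 constraints: D(U) = {6}

Answer: {6}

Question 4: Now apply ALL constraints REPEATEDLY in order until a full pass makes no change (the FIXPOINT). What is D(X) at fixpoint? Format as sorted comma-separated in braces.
pass 0 (initial): D(X)={3,6,8,9}
pass 1: U {5,6,8,9,10}->{6}; X {3,6,8,9}->{3}; Z {3,7,9,10}->{9}
pass 2: no change
Fixpoint after 2 passes: D(X) = {3}

Answer: {3}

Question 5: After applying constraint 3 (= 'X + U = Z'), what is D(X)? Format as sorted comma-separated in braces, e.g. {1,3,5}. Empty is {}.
Constraint 1 (X < Z) on D(X)={3,6,8,9} D(Z)={3,7,9,10}: Z {3,7,9,10}->{7,9,10}
Constraint 2 (X != U) on D(X)={3,6,8,9} D(U)={5,6,8,9,10}: no change
Constraint 3 (X + U = Z) on D(X)={3,6,8,9} D(U)={5,6,8,9,10} D(Z)={7,9,10}: X {3,6,8,9}->{3}; U {5,6,8,9,10}->{6}; Z {7,9,10}->{9}
So after constraint 3: D(X) = {3}

Answer: {3}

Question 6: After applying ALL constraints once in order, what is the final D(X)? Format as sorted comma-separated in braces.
Constraint 1 (X < Z) on D(X)={3,6,8,9} D(Z)={3,7,9,10}: Z {3,7,9,10}->{7,9,10}
Constraint 2 (X != U) on D(X)={3,6,8,9} D(U)={5,6,8,9,10}: no change
Constraint 3 (X + U = Z) on D(X)={3,6,8,9} D(U)={5,6,8,9,10} D(Z)={7,9,10}: X {3,6,8,9}->{3}; U {5,6,8,9,10}->{6}; Z {7,9,10}->{9}
Constraint 4 (U != Z) on D(U)={6} D(Z)={9}: no change
So after all 4 constraints: D(X) = {3}

Answer: {3}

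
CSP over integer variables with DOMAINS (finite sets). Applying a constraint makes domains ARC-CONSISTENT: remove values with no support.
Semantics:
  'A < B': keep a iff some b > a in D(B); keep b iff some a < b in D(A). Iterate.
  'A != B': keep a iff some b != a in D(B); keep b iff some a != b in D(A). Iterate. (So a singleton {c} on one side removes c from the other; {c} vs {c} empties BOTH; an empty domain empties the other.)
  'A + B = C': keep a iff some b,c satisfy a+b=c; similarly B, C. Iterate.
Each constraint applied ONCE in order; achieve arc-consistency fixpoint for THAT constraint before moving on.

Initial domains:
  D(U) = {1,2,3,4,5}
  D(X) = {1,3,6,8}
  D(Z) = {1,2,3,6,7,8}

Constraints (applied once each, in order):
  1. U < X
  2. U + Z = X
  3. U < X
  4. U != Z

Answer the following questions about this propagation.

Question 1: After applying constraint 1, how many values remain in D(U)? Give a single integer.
Answer: 5

Derivation:
Constraint 1 (U < X) on D(U)={1,2,3,4,5} D(X)={1,3,6,8}: X {1,3,6,8}->{3,6,8}
So after constraint 1: D(U)={1,2,3,4,5}, size = 5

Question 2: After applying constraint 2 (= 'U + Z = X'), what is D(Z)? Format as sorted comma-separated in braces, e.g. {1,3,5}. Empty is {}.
Constraint 1 (U < X) on D(U)={1,2,3,4,5} D(X)={1,3,6,8}: X {1,3,6,8}->{3,6,8}
Constraint 2 (U + Z = X) on D(U)={1,2,3,4,5} D(Z)={1,2,3,6,7,8} D(X)={3,6,8}: Z {1,2,3,6,7,8}->{1,2,3,6,7}
So after constraint 2: D(Z) = {1,2,3,6,7}

Answer: {1,2,3,6,7}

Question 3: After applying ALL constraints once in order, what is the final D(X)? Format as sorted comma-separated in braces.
Constraint 1 (U < X) on D(U)={1,2,3,4,5} D(X)={1,3,6,8}: X {1,3,6,8}->{3,6,8}
Constraint 2 (U + Z = X) on D(U)={1,2,3,4,5} D(Z)={1,2,3,6,7,8} D(X)={3,6,8}: Z {1,2,3,6,7,8}->{1,2,3,6,7}
Constraint 3 (U < X) on D(U)={1,2,3,4,5} D(X)={3,6,8}: no change
Constraint 4 (U != Z) on D(U)={1,2,3,4,5} D(Z)={1,2,3,6,7}: no change
So after all 4 constraints: D(X) = {3,6,8}

Answer: {3,6,8}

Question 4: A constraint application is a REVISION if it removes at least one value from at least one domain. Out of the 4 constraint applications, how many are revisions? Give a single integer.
Constraint 1 (U < X) on D(U)={1,2,3,4,5} D(X)={1,3,6,8}: X {1,3,6,8}->{3,6,8} => REVISION
Constraint 2 (U + Z = X) on D(U)={1,2,3,4,5} D(Z)={1,2,3,6,7,8} D(X)={3,6,8}: Z {1,2,3,6,7,8}->{1,2,3,6,7} => REVISION
Constraint 3 (U < X) on D(U)={1,2,3,4,5} D(X)={3,6,8}: no change => not a revision
Constraint 4 (U != Z) on D(U)={1,2,3,4,5} D(Z)={1,2,3,6,7}: no change => not a revision
Total revisions = 2

Answer: 2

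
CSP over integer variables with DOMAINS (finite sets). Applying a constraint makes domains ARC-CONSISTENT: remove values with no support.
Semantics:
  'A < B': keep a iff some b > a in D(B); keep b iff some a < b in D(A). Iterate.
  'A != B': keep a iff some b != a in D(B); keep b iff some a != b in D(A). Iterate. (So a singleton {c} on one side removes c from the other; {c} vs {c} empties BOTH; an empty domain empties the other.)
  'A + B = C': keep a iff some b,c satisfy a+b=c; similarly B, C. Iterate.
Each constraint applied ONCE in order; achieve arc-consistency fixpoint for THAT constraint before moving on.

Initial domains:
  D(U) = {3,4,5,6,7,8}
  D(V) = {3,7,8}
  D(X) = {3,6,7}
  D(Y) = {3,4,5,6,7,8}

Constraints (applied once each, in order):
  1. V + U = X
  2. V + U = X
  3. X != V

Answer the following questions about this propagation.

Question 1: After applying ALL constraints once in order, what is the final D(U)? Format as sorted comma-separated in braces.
Constraint 1 (V + U = X) on D(V)={3,7,8} D(U)={3,4,5,6,7,8} D(X)={3,6,7}: V {3,7,8}->{3}; U {3,4,5,6,7,8}->{3,4}; X {3,6,7}->{6,7}
Constraint 2 (V + U = X) on D(V)={3} D(U)={3,4} D(X)={6,7}: no change
Constraint 3 (X != V) on D(X)={6,7} D(V)={3}: no change
So after all 3 constraints: D(U) = {3,4}

Answer: {3,4}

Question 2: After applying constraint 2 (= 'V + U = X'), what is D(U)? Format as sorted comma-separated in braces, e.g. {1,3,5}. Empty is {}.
Constraint 1 (V + U = X) on D(V)={3,7,8} D(U)={3,4,5,6,7,8} D(X)={3,6,7}: V {3,7,8}->{3}; U {3,4,5,6,7,8}->{3,4}; X {3,6,7}->{6,7}
Constraint 2 (V + U = X) on D(V)={3} D(U)={3,4} D(X)={6,7}: no change
So after constraint 2: D(U) = {3,4}

Answer: {3,4}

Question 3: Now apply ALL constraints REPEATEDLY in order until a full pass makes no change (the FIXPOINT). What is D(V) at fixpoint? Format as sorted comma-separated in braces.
pass 0 (initial): D(V)={3,7,8}
pass 1: U {3,4,5,6,7,8}->{3,4}; V {3,7,8}->{3}; X {3,6,7}->{6,7}
pass 2: no change
Fixpoint after 2 passes: D(V) = {3}

Answer: {3}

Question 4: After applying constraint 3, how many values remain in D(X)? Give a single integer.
Constraint 1 (V + U = X) on D(V)={3,7,8} D(U)={3,4,5,6,7,8} D(X)={3,6,7}: V {3,7,8}->{3}; U {3,4,5,6,7,8}->{3,4}; X {3,6,7}->{6,7}
Constraint 2 (V + U = X) on D(V)={3} D(U)={3,4} D(X)={6,7}: no change
Constraint 3 (X != V) on D(X)={6,7} D(V)={3}: no change
So after constraint 3: D(X)={6,7}, size = 2

Answer: 2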